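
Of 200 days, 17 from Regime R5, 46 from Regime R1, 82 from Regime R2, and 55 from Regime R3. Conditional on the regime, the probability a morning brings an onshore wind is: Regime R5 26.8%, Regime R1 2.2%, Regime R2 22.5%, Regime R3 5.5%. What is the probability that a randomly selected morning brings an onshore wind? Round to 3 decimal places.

0.135

Compute prior × likelihood for every hypothesis:
  Regime R5: 0.085 × 0.268 = 0.02278
  Regime R1: 0.23 × 0.022 = 0.00506
  Regime R2: 0.41 × 0.225 = 0.09225
  Regime R3: 0.275 × 0.055 = 0.015125
P(onshore) = 0.02278 + 0.00506 + 0.09225 + 0.015125 = 0.135215 → 0.135.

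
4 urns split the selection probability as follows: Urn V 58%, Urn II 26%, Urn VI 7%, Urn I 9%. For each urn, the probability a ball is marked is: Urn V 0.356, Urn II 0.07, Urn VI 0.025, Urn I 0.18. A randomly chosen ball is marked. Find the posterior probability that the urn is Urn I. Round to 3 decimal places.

0.067

Compute prior × likelihood for every hypothesis:
  Urn V: 0.58 × 0.356 = 0.20648
  Urn II: 0.26 × 0.07 = 0.0182
  Urn VI: 0.07 × 0.025 = 0.00175
  Urn I: 0.09 × 0.18 = 0.0162
Total = 0.24263.
P(Urn I | evidence) = 0.0162 / 0.24263 ≈ 0.067.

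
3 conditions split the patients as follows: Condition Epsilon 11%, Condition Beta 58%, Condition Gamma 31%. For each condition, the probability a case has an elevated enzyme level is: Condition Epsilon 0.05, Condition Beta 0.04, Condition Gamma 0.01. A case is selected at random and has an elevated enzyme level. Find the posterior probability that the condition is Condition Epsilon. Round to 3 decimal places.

Prior × likelihood for each hypothesis:
  Condition Epsilon: 0.11 × 0.05 = 0.0055
  Condition Beta: 0.58 × 0.04 = 0.0232
  Condition Gamma: 0.31 × 0.01 = 0.0031
Normalizing constant = 0.0318.
P(Condition Epsilon | evidence) = 0.0055 / 0.0318 ≈ 0.173.

0.173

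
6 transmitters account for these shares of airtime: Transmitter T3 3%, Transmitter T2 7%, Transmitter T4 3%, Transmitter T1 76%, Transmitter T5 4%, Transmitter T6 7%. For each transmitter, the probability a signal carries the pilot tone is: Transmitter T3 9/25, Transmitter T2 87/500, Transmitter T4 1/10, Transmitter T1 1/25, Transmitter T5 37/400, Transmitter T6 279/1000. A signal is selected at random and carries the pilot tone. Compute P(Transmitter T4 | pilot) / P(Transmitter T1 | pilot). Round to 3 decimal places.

0.099

Prior × likelihood for each hypothesis:
  Transmitter T3: 0.03 × 0.36 = 0.0108
  Transmitter T2: 0.07 × 0.174 = 0.01218
  Transmitter T4: 0.03 × 0.1 = 0.003
  Transmitter T1: 0.76 × 0.04 = 0.0304
  Transmitter T5: 0.04 × 0.0925 = 0.0037
  Transmitter T6: 0.07 × 0.279 = 0.01953
Normalizing constant = 0.07961.
The ratio is 0.003 / 0.0304 (the normalizer cancels) = 0.099.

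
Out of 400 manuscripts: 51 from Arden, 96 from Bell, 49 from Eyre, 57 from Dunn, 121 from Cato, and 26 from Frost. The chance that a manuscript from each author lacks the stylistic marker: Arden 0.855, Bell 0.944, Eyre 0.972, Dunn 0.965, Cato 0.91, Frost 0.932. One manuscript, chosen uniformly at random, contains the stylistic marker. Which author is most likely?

Cato

Taking complements, P(marker | each) = Arden 0.145, Bell 0.056, Eyre 0.028, Dunn 0.035, Cato 0.09, Frost 0.068.
Unnormalized posteriors (prior × likelihood):
  Arden: 0.1275 × 0.145 = 0.0184875
  Bell: 0.24 × 0.056 = 0.01344
  Eyre: 0.1225 × 0.028 = 0.00343
  Dunn: 0.1425 × 0.035 = 0.0049875
  Cato: 0.3025 × 0.09 = 0.027225
  Frost: 0.065 × 0.068 = 0.00442
Total = 0.07199.
Largest term belongs to Cato, so Cato is most probable.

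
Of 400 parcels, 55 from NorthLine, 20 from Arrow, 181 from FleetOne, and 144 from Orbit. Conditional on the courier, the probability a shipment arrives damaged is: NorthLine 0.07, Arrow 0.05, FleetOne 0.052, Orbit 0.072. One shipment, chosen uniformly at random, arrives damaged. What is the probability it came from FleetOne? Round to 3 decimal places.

Prior × likelihood for each hypothesis:
  NorthLine: 0.1375 × 0.07 = 0.009625
  Arrow: 0.05 × 0.05 = 0.0025
  FleetOne: 0.4525 × 0.052 = 0.02353
  Orbit: 0.36 × 0.072 = 0.02592
Normalizing constant = 0.061575.
P(FleetOne | evidence) = 0.02353 / 0.061575 ≈ 0.382.

0.382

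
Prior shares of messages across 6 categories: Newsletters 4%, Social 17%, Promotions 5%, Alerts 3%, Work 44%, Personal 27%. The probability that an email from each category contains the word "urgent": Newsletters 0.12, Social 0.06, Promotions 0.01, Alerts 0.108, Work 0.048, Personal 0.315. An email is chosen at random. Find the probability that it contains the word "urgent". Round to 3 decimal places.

0.125

By Bayes' rule, posterior ∝ prior × likelihood:
  Newsletters: 0.04 × 0.12 = 0.0048
  Social: 0.17 × 0.06 = 0.0102
  Promotions: 0.05 × 0.01 = 0.0005
  Alerts: 0.03 × 0.108 = 0.00324
  Work: 0.44 × 0.048 = 0.02112
  Personal: 0.27 × 0.315 = 0.08505
P(urgent-flag) = 0.0048 + 0.0102 + 0.0005 + 0.00324 + 0.02112 + 0.08505 = 0.12491 → 0.125.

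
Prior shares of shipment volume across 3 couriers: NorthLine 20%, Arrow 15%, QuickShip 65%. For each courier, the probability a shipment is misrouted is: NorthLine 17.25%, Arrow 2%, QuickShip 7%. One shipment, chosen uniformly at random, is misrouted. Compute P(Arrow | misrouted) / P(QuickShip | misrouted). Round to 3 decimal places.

0.066

Prior × likelihood for each hypothesis:
  NorthLine: 0.2 × 0.1725 = 0.0345
  Arrow: 0.15 × 0.02 = 0.003
  QuickShip: 0.65 × 0.07 = 0.0455
Normalizing constant = 0.083.
The ratio is 0.003 / 0.0455 (the normalizer cancels) = 0.066.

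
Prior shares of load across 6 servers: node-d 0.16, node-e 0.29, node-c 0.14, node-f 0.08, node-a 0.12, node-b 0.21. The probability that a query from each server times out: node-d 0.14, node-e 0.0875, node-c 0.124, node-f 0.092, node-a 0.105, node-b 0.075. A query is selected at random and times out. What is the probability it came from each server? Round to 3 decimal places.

node-d 0.222, node-e 0.252, node-c 0.172, node-f 0.073, node-a 0.125, node-b 0.156

Unnormalized posteriors (prior × likelihood):
  node-d: 0.16 × 0.14 = 0.0224
  node-e: 0.29 × 0.0875 = 0.025375
  node-c: 0.14 × 0.124 = 0.01736
  node-f: 0.08 × 0.092 = 0.00736
  node-a: 0.12 × 0.105 = 0.0126
  node-b: 0.21 × 0.075 = 0.01575
Total = 0.100845.
P(node-d | timeout) = 0.0224/0.100845 ≈ 0.222
P(node-e | timeout) = 0.025375/0.100845 ≈ 0.252
P(node-c | timeout) = 0.01736/0.100845 ≈ 0.172
P(node-f | timeout) = 0.00736/0.100845 ≈ 0.073
P(node-a | timeout) = 0.0126/0.100845 ≈ 0.125
P(node-b | timeout) = 0.01575/0.100845 ≈ 0.156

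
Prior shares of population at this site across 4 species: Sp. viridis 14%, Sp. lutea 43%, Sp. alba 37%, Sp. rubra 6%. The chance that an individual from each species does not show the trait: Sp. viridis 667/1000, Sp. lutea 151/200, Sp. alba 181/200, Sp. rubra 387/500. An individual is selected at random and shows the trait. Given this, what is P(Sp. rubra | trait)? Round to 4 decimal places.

0.0676

Taking complements, P(trait | each) = Sp. viridis 0.333, Sp. lutea 0.245, Sp. alba 0.095, Sp. rubra 0.226.
Unnormalized posteriors (prior × likelihood):
  Sp. viridis: 0.14 × 0.333 = 0.04662
  Sp. lutea: 0.43 × 0.245 = 0.10535
  Sp. alba: 0.37 × 0.095 = 0.03515
  Sp. rubra: 0.06 × 0.226 = 0.01356
Normalizing constant = 0.20068.
P(Sp. rubra | evidence) = 0.01356 / 0.20068 ≈ 0.0676.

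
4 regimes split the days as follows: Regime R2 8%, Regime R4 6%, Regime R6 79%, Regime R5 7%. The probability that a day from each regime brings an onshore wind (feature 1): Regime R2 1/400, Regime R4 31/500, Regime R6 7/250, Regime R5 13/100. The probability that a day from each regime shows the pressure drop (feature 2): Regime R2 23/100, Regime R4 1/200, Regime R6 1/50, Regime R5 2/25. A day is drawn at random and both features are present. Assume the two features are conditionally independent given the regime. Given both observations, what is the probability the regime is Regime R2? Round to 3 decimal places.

Unnormalized posteriors (prior × likelihood):
  Regime R2: 0.08 × 0.0025 × 0.23 = 0.000046
  Regime R4: 0.06 × 0.062 × 0.005 = 0.0000186
  Regime R6: 0.79 × 0.028 × 0.02 = 0.0004424
  Regime R5: 0.07 × 0.13 × 0.08 = 0.000728
Normalizing constant = 0.001235.
P(Regime R2 | evidence) = 0.000046 / 0.001235 ≈ 0.037.

0.037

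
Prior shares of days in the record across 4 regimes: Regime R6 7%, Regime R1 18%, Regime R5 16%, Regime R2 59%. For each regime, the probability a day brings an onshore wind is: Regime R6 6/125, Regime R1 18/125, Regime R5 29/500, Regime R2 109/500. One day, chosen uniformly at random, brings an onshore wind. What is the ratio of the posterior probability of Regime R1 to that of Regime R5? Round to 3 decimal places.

2.793

Compute prior × likelihood for every hypothesis:
  Regime R6: 0.07 × 0.048 = 0.00336
  Regime R1: 0.18 × 0.144 = 0.02592
  Regime R5: 0.16 × 0.058 = 0.00928
  Regime R2: 0.59 × 0.218 = 0.12862
Total = 0.16718.
The ratio is 0.02592 / 0.00928 (the normalizer cancels) = 2.793.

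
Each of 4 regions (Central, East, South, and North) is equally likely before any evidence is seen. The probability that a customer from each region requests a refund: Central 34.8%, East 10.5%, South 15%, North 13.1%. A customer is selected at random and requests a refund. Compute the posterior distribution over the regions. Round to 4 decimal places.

With a uniform prior (1/4 each), posterior ∝ likelihood:
  Central: 0.348
  East: 0.105
  South: 0.15
  North: 0.131
Normalizing constant = 0.734.
P(Central | refund) = 0.348/0.734 ≈ 0.4741
P(East | refund) = 0.105/0.734 ≈ 0.1431
P(South | refund) = 0.15/0.734 ≈ 0.2044
P(North | refund) = 0.131/0.734 ≈ 0.1785
(Check: 0.4741+0.1431+0.2044+0.1785 = 1.0001.)

Central 0.4741, East 0.1431, South 0.2044, North 0.1785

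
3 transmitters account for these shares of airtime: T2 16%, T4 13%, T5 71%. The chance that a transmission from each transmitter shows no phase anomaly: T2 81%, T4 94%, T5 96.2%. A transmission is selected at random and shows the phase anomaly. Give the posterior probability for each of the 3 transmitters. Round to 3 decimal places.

T2 0.466, T4 0.120, T5 0.414

Taking complements, P(anomaly | each) = T2 0.19, T4 0.06, T5 0.038.
Compute prior × likelihood for every hypothesis:
  T2: 0.16 × 0.19 = 0.0304
  T4: 0.13 × 0.06 = 0.0078
  T5: 0.71 × 0.038 = 0.02698
Total = 0.06518.
P(T2 | anomaly) = 0.0304/0.06518 ≈ 0.466
P(T4 | anomaly) = 0.0078/0.06518 ≈ 0.120
P(T5 | anomaly) = 0.02698/0.06518 ≈ 0.414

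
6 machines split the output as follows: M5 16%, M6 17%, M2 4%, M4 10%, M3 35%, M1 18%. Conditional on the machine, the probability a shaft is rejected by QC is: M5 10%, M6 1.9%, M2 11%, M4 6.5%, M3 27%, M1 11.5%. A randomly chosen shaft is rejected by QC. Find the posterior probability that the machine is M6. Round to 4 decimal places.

Compute prior × likelihood for every hypothesis:
  M5: 0.16 × 0.1 = 0.016
  M6: 0.17 × 0.019 = 0.00323
  M2: 0.04 × 0.11 = 0.0044
  M4: 0.1 × 0.065 = 0.0065
  M3: 0.35 × 0.27 = 0.0945
  M1: 0.18 × 0.115 = 0.0207
Total = 0.14533.
P(M6 | evidence) = 0.00323 / 0.14533 ≈ 0.0222.

0.0222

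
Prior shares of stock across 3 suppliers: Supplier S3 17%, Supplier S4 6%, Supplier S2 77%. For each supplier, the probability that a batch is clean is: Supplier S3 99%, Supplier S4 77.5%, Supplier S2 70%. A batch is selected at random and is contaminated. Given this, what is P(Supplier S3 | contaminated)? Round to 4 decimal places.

Taking complements, P(contaminated | each) = Supplier S3 0.01, Supplier S4 0.225, Supplier S2 0.3.
By Bayes' rule, posterior ∝ prior × likelihood:
  Supplier S3: 0.17 × 0.01 = 0.0017
  Supplier S4: 0.06 × 0.225 = 0.0135
  Supplier S2: 0.77 × 0.3 = 0.231
Total = 0.2462.
P(Supplier S3 | evidence) = 0.0017 / 0.2462 ≈ 0.0069.

0.0069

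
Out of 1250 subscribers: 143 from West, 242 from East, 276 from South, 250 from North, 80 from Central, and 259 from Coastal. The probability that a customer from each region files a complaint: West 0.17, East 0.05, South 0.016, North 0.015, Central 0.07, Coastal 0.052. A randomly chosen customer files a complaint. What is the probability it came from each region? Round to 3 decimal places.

West 0.382, East 0.190, South 0.069, North 0.059, Central 0.088, Coastal 0.212

Compute prior × likelihood for every hypothesis:
  West: 0.1144 × 0.17 = 0.019448
  East: 0.1936 × 0.05 = 0.00968
  South: 0.2208 × 0.016 = 0.0035328
  North: 0.2 × 0.015 = 0.003
  Central: 0.064 × 0.07 = 0.00448
  Coastal: 0.2072 × 0.052 = 0.0107744
Total = 0.0509152.
P(West | complaint) = 0.019448/0.0509152 ≈ 0.382
P(East | complaint) = 0.00968/0.0509152 ≈ 0.190
P(South | complaint) = 0.0035328/0.0509152 ≈ 0.069
P(North | complaint) = 0.003/0.0509152 ≈ 0.059
P(Central | complaint) = 0.00448/0.0509152 ≈ 0.088
P(Coastal | complaint) = 0.0107744/0.0509152 ≈ 0.212
(Check: 0.382+0.190+0.069+0.059+0.088+0.212 = 1.000.)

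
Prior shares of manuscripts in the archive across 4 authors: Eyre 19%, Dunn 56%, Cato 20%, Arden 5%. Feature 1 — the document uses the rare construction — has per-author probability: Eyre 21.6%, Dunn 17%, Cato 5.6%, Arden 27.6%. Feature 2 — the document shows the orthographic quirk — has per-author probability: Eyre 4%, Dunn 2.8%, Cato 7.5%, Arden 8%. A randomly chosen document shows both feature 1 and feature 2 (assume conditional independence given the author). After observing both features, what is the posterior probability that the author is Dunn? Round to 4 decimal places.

0.4264

Compute prior × likelihood for every hypothesis:
  Eyre: 0.19 × 0.216 × 0.04 = 0.0016416
  Dunn: 0.56 × 0.17 × 0.028 = 0.0026656
  Cato: 0.2 × 0.056 × 0.075 = 0.00084
  Arden: 0.05 × 0.276 × 0.08 = 0.001104
Sum = 0.0062512.
P(Dunn | evidence) = 0.0026656 / 0.0062512 ≈ 0.4264.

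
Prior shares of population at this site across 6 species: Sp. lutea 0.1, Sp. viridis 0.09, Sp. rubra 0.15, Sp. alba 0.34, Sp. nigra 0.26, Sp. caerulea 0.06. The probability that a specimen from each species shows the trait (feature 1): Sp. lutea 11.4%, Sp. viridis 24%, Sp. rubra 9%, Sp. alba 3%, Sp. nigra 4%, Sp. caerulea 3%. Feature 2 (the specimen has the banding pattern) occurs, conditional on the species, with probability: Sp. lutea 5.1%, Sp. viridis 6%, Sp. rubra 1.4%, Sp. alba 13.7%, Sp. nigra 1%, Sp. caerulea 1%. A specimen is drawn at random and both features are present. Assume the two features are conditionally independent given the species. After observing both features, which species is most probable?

Sp. alba

By Bayes' rule, posterior ∝ prior × likelihood:
  Sp. lutea: 0.1 × 0.114 × 0.051 = 0.0005814
  Sp. viridis: 0.09 × 0.24 × 0.06 = 0.001296
  Sp. rubra: 0.15 × 0.09 × 0.014 = 0.000189
  Sp. alba: 0.34 × 0.03 × 0.137 = 0.0013974
  Sp. nigra: 0.26 × 0.04 × 0.01 = 0.000104
  Sp. caerulea: 0.06 × 0.03 × 0.01 = 0.000018
Sum = 0.0035858.
Largest term belongs to Sp. alba, so Sp. alba is most probable.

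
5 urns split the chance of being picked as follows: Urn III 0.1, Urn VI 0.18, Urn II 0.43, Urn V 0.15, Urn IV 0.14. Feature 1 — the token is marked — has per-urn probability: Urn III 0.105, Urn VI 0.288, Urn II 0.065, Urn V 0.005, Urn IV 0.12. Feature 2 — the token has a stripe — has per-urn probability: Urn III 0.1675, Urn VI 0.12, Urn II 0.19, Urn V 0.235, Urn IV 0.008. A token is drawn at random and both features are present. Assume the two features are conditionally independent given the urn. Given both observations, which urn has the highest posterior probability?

Prior × likelihood for each hypothesis:
  Urn III: 0.1 × 0.105 × 0.1675 = 0.00175875
  Urn VI: 0.18 × 0.288 × 0.12 = 0.0062208
  Urn II: 0.43 × 0.065 × 0.19 = 0.0053105
  Urn V: 0.15 × 0.005 × 0.235 = 0.00017625
  Urn IV: 0.14 × 0.12 × 0.008 = 0.0001344
Sum = 0.0136007.
Largest term belongs to Urn VI, so Urn VI is most probable.

Urn VI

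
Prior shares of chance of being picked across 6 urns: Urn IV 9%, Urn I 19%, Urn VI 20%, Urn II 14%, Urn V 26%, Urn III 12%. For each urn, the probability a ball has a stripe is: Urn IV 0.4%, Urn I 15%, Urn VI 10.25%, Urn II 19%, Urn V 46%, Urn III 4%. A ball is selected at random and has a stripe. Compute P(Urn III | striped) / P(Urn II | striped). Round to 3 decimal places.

0.180

By Bayes' rule, posterior ∝ prior × likelihood:
  Urn IV: 0.09 × 0.004 = 0.00036
  Urn I: 0.19 × 0.15 = 0.0285
  Urn VI: 0.2 × 0.1025 = 0.0205
  Urn II: 0.14 × 0.19 = 0.0266
  Urn V: 0.26 × 0.46 = 0.1196
  Urn III: 0.12 × 0.04 = 0.0048
Sum = 0.20036.
The ratio is 0.0048 / 0.0266 (the normalizer cancels) = 0.180.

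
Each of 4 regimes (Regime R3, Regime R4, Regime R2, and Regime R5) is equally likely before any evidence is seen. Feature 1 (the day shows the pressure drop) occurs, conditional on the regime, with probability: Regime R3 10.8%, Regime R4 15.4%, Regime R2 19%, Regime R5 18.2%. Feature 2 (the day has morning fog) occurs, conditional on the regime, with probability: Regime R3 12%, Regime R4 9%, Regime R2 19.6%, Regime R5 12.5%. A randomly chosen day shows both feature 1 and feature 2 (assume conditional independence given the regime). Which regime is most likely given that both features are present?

Regime R2

With a uniform prior (1/4 each), posterior ∝ likelihood:
  Regime R3: 0.108 × 0.12 = 0.01296
  Regime R4: 0.154 × 0.09 = 0.01386
  Regime R2: 0.19 × 0.196 = 0.03724
  Regime R5: 0.182 × 0.125 = 0.02275
Normalizing constant = 0.08681.
Largest term belongs to Regime R2, so Regime R2 is most probable.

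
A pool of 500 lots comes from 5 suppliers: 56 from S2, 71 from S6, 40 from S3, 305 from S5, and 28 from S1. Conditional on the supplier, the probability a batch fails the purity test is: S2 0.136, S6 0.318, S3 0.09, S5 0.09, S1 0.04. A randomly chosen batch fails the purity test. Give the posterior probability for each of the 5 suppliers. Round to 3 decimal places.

S2 0.122, S6 0.362, S3 0.058, S5 0.440, S1 0.018

By Bayes' rule, posterior ∝ prior × likelihood:
  S2: 0.112 × 0.136 = 0.015232
  S6: 0.142 × 0.318 = 0.045156
  S3: 0.08 × 0.09 = 0.0072
  S5: 0.61 × 0.09 = 0.0549
  S1: 0.056 × 0.04 = 0.00224
Total = 0.124728.
P(S2 | off-spec) = 0.015232/0.124728 ≈ 0.122
P(S6 | off-spec) = 0.045156/0.124728 ≈ 0.362
P(S3 | off-spec) = 0.0072/0.124728 ≈ 0.058
P(S5 | off-spec) = 0.0549/0.124728 ≈ 0.440
P(S1 | off-spec) = 0.00224/0.124728 ≈ 0.018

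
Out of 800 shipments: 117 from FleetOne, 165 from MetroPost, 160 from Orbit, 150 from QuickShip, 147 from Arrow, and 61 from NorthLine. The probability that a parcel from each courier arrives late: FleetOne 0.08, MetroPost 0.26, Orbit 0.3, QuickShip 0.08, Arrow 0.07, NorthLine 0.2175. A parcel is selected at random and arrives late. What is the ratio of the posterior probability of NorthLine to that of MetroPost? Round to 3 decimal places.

Compute prior × likelihood for every hypothesis:
  FleetOne: 0.14625 × 0.08 = 0.0117
  MetroPost: 0.20625 × 0.26 = 0.053625
  Orbit: 0.2 × 0.3 = 0.06
  QuickShip: 0.1875 × 0.08 = 0.015
  Arrow: 0.18375 × 0.07 = 0.0128625
  NorthLine: 0.07625 × 0.2175 = 0.016584375
Total = 0.169771875.
The ratio is 0.016584375 / 0.053625 (the normalizer cancels) = 0.309.

0.309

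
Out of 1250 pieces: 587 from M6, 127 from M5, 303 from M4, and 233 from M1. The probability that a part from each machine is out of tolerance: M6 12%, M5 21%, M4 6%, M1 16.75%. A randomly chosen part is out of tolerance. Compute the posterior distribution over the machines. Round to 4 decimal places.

M6 0.4565, M5 0.1728, M4 0.1178, M1 0.2529

By Bayes' rule, posterior ∝ prior × likelihood:
  M6: 0.4696 × 0.12 = 0.056352
  M5: 0.1016 × 0.21 = 0.021336
  M4: 0.2424 × 0.06 = 0.014544
  M1: 0.1864 × 0.1675 = 0.031222
Sum = 0.123454.
P(M6 | oversize) = 0.056352/0.123454 ≈ 0.4565
P(M5 | oversize) = 0.021336/0.123454 ≈ 0.1728
P(M4 | oversize) = 0.014544/0.123454 ≈ 0.1178
P(M1 | oversize) = 0.031222/0.123454 ≈ 0.2529
(Check: 0.4565+0.1728+0.1178+0.2529 = 1.0000.)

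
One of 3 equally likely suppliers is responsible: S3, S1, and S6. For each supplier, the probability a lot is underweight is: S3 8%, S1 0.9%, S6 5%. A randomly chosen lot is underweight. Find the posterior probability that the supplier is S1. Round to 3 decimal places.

0.065

With a uniform prior (1/3 each), posterior ∝ likelihood:
  S3: 0.08
  S1: 0.009
  S6: 0.05
Sum = 0.139.
P(S1 | evidence) = 0.009 / 0.139 ≈ 0.065.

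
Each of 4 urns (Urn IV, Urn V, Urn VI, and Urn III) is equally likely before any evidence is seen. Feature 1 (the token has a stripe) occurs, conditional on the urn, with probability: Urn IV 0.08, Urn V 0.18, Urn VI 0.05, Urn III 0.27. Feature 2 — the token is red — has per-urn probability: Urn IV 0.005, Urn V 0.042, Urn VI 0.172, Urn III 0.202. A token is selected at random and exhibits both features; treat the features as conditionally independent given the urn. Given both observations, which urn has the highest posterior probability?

With a uniform prior (1/4 each), posterior ∝ likelihood:
  Urn IV: 0.08 × 0.005 = 0.0004
  Urn V: 0.18 × 0.042 = 0.00756
  Urn VI: 0.05 × 0.172 = 0.0086
  Urn III: 0.27 × 0.202 = 0.05454
Normalizing constant = 0.0711.
Largest term belongs to Urn III, so Urn III is most probable.

Urn III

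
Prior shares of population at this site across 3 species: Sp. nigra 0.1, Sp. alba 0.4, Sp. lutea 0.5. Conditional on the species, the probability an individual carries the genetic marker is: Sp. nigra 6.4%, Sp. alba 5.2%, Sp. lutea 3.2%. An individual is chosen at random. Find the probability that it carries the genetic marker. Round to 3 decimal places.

By Bayes' rule, posterior ∝ prior × likelihood:
  Sp. nigra: 0.1 × 0.064 = 0.0064
  Sp. alba: 0.4 × 0.052 = 0.0208
  Sp. lutea: 0.5 × 0.032 = 0.016
P(marker) = 0.0064 + 0.0208 + 0.016 = 0.0432 → 0.043.

0.043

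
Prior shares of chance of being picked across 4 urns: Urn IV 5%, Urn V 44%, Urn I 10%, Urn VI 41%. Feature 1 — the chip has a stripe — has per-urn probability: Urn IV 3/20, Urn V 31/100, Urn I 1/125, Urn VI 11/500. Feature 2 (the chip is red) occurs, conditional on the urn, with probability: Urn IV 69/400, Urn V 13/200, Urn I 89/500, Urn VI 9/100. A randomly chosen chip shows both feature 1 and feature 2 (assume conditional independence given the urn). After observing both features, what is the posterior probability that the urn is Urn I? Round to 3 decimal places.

By Bayes' rule, posterior ∝ prior × likelihood:
  Urn IV: 0.05 × 0.15 × 0.1725 = 0.00129375
  Urn V: 0.44 × 0.31 × 0.065 = 0.008866
  Urn I: 0.1 × 0.008 × 0.178 = 0.0001424
  Urn VI: 0.41 × 0.022 × 0.09 = 0.0008118
Sum = 0.01111395.
P(Urn I | evidence) = 0.0001424 / 0.01111395 ≈ 0.013.

0.013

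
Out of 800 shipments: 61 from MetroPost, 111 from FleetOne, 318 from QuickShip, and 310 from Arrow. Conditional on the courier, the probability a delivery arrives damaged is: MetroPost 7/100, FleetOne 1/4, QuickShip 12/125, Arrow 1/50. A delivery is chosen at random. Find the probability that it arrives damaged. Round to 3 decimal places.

Prior × likelihood for each hypothesis:
  MetroPost: 0.07625 × 0.07 = 0.0053375
  FleetOne: 0.13875 × 0.25 = 0.0346875
  QuickShip: 0.3975 × 0.096 = 0.03816
  Arrow: 0.3875 × 0.02 = 0.00775
P(damaged) = 0.0053375 + 0.0346875 + 0.03816 + 0.00775 = 0.085935 → 0.086.

0.086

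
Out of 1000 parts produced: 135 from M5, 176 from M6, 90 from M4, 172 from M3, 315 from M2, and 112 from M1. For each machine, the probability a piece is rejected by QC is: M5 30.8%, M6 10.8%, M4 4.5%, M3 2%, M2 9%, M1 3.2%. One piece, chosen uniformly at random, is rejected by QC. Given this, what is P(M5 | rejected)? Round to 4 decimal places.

Prior × likelihood for each hypothesis:
  M5: 0.135 × 0.308 = 0.04158
  M6: 0.176 × 0.108 = 0.019008
  M4: 0.09 × 0.045 = 0.00405
  M3: 0.172 × 0.02 = 0.00344
  M2: 0.315 × 0.09 = 0.02835
  M1: 0.112 × 0.032 = 0.003584
Total = 0.100012.
P(M5 | evidence) = 0.04158 / 0.100012 ≈ 0.4158.

0.4158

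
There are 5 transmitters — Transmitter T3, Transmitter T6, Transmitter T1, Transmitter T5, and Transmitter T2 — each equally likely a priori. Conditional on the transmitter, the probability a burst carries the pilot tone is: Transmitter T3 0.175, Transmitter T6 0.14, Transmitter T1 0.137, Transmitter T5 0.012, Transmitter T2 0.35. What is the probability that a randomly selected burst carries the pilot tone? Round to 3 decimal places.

0.163

Since the prior is uniform, the posterior is proportional to the likelihood:
  Transmitter T3: 0.175
  Transmitter T6: 0.14
  Transmitter T1: 0.137
  Transmitter T5: 0.012
  Transmitter T2: 0.35
P(pilot) = (1/5) × (0.175 + 0.14 + 0.137 + 0.012 + 0.35) = 0.814/5 ≈ 0.163.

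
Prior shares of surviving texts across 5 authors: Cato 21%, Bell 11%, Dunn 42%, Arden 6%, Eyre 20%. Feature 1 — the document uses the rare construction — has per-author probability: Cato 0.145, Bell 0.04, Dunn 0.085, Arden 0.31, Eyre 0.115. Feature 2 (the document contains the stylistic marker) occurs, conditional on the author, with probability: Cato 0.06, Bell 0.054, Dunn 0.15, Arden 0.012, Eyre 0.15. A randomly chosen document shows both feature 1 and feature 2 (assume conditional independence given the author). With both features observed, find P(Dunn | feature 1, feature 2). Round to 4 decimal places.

Compute prior × likelihood for every hypothesis:
  Cato: 0.21 × 0.145 × 0.06 = 0.001827
  Bell: 0.11 × 0.04 × 0.054 = 0.0002376
  Dunn: 0.42 × 0.085 × 0.15 = 0.005355
  Arden: 0.06 × 0.31 × 0.012 = 0.0002232
  Eyre: 0.2 × 0.115 × 0.15 = 0.00345
Total = 0.0110928.
P(Dunn | evidence) = 0.005355 / 0.0110928 ≈ 0.4827.

0.4827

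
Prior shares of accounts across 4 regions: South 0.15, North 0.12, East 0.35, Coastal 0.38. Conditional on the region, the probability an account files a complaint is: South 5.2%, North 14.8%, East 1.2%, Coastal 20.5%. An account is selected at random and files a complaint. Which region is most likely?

Coastal

Compute prior × likelihood for every hypothesis:
  South: 0.15 × 0.052 = 0.0078
  North: 0.12 × 0.148 = 0.01776
  East: 0.35 × 0.012 = 0.0042
  Coastal: 0.38 × 0.205 = 0.0779
Sum = 0.10766.
Largest term belongs to Coastal, so Coastal is most probable.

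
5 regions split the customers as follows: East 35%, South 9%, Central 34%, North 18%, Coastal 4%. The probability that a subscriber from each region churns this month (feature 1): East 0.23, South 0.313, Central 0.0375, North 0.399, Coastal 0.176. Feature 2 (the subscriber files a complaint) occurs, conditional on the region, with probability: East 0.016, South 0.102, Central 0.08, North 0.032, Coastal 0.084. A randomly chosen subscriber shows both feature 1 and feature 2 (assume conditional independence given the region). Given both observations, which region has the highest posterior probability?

South

Unnormalized posteriors (prior × likelihood):
  East: 0.35 × 0.23 × 0.016 = 0.001288
  South: 0.09 × 0.313 × 0.102 = 0.00287334
  Central: 0.34 × 0.0375 × 0.08 = 0.00102
  North: 0.18 × 0.399 × 0.032 = 0.00229824
  Coastal: 0.04 × 0.176 × 0.084 = 0.00059136
Total = 0.00807094.
Largest term belongs to South, so South is most probable.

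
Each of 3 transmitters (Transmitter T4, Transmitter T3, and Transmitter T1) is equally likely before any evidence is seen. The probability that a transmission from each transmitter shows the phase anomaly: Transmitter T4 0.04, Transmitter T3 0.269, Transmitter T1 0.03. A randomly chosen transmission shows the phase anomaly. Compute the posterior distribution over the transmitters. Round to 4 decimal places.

Transmitter T4 0.1180, Transmitter T3 0.7935, Transmitter T1 0.0885

With a uniform prior (1/3 each), posterior ∝ likelihood:
  Transmitter T4: 0.04
  Transmitter T3: 0.269
  Transmitter T1: 0.03
Total = 0.339.
P(Transmitter T4 | anomaly) = 0.04/0.339 ≈ 0.1180
P(Transmitter T3 | anomaly) = 0.269/0.339 ≈ 0.7935
P(Transmitter T1 | anomaly) = 0.03/0.339 ≈ 0.0885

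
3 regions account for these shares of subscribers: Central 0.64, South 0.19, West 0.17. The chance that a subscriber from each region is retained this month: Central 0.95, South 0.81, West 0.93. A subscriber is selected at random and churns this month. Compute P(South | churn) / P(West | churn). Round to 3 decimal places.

Taking complements, P(churn | each) = Central 0.05, South 0.19, West 0.07.
By Bayes' rule, posterior ∝ prior × likelihood:
  Central: 0.64 × 0.05 = 0.032
  South: 0.19 × 0.19 = 0.0361
  West: 0.17 × 0.07 = 0.0119
Normalizing constant = 0.08.
The ratio is 0.0361 / 0.0119 (the normalizer cancels) = 3.034.

3.034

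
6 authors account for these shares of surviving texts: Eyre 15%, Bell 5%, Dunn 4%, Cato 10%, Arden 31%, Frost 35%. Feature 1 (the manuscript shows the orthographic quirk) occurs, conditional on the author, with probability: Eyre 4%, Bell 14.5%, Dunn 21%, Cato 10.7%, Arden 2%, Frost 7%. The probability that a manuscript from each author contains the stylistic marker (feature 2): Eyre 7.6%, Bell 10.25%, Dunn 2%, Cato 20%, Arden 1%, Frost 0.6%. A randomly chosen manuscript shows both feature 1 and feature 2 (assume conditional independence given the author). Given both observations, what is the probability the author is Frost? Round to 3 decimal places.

Prior × likelihood for each hypothesis:
  Eyre: 0.15 × 0.04 × 0.076 = 0.000456
  Bell: 0.05 × 0.145 × 0.1025 = 0.000743125
  Dunn: 0.04 × 0.21 × 0.02 = 0.000168
  Cato: 0.1 × 0.107 × 0.2 = 0.00214
  Arden: 0.31 × 0.02 × 0.01 = 0.000062
  Frost: 0.35 × 0.07 × 0.006 = 0.000147
Total = 0.003716125.
P(Frost | evidence) = 0.000147 / 0.003716125 ≈ 0.040.

0.040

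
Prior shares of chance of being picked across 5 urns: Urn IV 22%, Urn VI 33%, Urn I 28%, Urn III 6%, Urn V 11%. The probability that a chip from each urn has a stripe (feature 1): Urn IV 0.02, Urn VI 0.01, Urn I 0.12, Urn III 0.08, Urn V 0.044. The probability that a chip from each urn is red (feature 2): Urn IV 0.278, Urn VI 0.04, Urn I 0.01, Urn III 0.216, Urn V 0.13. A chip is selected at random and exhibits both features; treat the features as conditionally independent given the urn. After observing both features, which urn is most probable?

Urn IV

Compute prior × likelihood for every hypothesis:
  Urn IV: 0.22 × 0.02 × 0.278 = 0.0012232
  Urn VI: 0.33 × 0.01 × 0.04 = 0.000132
  Urn I: 0.28 × 0.12 × 0.01 = 0.000336
  Urn III: 0.06 × 0.08 × 0.216 = 0.0010368
  Urn V: 0.11 × 0.044 × 0.13 = 0.0006292
Total = 0.0033572.
Largest term belongs to Urn IV, so Urn IV is most probable.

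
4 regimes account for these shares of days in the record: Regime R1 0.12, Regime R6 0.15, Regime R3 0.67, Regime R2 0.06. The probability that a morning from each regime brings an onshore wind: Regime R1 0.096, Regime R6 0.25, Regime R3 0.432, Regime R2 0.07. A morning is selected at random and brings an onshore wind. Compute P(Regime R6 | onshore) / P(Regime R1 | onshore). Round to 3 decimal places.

Compute prior × likelihood for every hypothesis:
  Regime R1: 0.12 × 0.096 = 0.01152
  Regime R6: 0.15 × 0.25 = 0.0375
  Regime R3: 0.67 × 0.432 = 0.28944
  Regime R2: 0.06 × 0.07 = 0.0042
Sum = 0.34266.
The ratio is 0.0375 / 0.01152 (the normalizer cancels) = 3.255.

3.255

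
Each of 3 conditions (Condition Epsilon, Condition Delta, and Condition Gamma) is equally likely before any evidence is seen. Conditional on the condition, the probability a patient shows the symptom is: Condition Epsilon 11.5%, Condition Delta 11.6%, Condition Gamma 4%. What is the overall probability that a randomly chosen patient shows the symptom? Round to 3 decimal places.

With a uniform prior (1/3 each), posterior ∝ likelihood:
  Condition Epsilon: 0.115
  Condition Delta: 0.116
  Condition Gamma: 0.04
P(symptomatic) = (1/3) × (0.115 + 0.116 + 0.04) = 0.271/3 ≈ 0.090.

0.090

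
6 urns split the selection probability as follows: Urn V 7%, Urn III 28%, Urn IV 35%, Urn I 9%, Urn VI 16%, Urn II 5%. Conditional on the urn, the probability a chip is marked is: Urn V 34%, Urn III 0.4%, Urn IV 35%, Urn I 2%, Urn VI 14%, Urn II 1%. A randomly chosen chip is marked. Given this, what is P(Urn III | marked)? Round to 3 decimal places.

By Bayes' rule, posterior ∝ prior × likelihood:
  Urn V: 0.07 × 0.34 = 0.0238
  Urn III: 0.28 × 0.004 = 0.00112
  Urn IV: 0.35 × 0.35 = 0.1225
  Urn I: 0.09 × 0.02 = 0.0018
  Urn VI: 0.16 × 0.14 = 0.0224
  Urn II: 0.05 × 0.01 = 0.0005
Total = 0.17212.
P(Urn III | evidence) = 0.00112 / 0.17212 ≈ 0.007.

0.007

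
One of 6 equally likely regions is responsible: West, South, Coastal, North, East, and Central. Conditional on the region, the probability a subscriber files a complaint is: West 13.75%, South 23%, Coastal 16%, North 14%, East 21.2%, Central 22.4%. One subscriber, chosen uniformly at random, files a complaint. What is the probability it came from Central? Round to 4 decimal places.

0.2030

With a uniform prior (1/6 each), posterior ∝ likelihood:
  West: 0.1375
  South: 0.23
  Coastal: 0.16
  North: 0.14
  East: 0.212
  Central: 0.224
Total = 1.1035.
P(Central | evidence) = 0.224 / 1.1035 ≈ 0.2030.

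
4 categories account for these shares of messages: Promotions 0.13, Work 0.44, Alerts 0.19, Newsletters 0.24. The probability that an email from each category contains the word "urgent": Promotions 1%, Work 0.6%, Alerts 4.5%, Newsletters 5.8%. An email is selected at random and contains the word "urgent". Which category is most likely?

Newsletters

Prior × likelihood for each hypothesis:
  Promotions: 0.13 × 0.01 = 0.0013
  Work: 0.44 × 0.006 = 0.00264
  Alerts: 0.19 × 0.045 = 0.00855
  Newsletters: 0.24 × 0.058 = 0.01392
Sum = 0.02641.
Largest term belongs to Newsletters, so Newsletters is most probable.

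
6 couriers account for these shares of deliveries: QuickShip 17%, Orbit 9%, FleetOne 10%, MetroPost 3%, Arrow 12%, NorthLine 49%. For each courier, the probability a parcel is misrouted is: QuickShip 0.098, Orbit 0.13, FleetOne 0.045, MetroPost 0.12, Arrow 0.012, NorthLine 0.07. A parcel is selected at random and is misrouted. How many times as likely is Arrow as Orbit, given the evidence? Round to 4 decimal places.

0.1231

By Bayes' rule, posterior ∝ prior × likelihood:
  QuickShip: 0.17 × 0.098 = 0.01666
  Orbit: 0.09 × 0.13 = 0.0117
  FleetOne: 0.1 × 0.045 = 0.0045
  MetroPost: 0.03 × 0.12 = 0.0036
  Arrow: 0.12 × 0.012 = 0.00144
  NorthLine: 0.49 × 0.07 = 0.0343
Sum = 0.0722.
The ratio is 0.00144 / 0.0117 (the normalizer cancels) = 0.1231.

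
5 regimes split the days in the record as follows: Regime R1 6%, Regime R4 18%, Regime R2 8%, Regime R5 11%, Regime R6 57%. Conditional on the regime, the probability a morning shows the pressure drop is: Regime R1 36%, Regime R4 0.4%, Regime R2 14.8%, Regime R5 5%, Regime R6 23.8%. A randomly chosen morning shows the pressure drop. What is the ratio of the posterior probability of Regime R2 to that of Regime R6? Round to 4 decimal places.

Compute prior × likelihood for every hypothesis:
  Regime R1: 0.06 × 0.36 = 0.0216
  Regime R4: 0.18 × 0.004 = 0.00072
  Regime R2: 0.08 × 0.148 = 0.01184
  Regime R5: 0.11 × 0.05 = 0.0055
  Regime R6: 0.57 × 0.238 = 0.13566
Sum = 0.17532.
The ratio is 0.01184 / 0.13566 (the normalizer cancels) = 0.0873.

0.0873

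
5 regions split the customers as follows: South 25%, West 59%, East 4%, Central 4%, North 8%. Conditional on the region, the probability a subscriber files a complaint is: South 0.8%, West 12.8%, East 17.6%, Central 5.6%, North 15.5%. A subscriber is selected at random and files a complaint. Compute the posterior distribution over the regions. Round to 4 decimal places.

South 0.0202, West 0.7613, East 0.0710, Central 0.0226, North 0.1250

Unnormalized posteriors (prior × likelihood):
  South: 0.25 × 0.008 = 0.002
  West: 0.59 × 0.128 = 0.07552
  East: 0.04 × 0.176 = 0.00704
  Central: 0.04 × 0.056 = 0.00224
  North: 0.08 × 0.155 = 0.0124
Sum = 0.0992.
P(South | complaint) = 0.002/0.0992 ≈ 0.0202
P(West | complaint) = 0.07552/0.0992 ≈ 0.7613
P(East | complaint) = 0.00704/0.0992 ≈ 0.0710
P(Central | complaint) = 0.00224/0.0992 ≈ 0.0226
P(North | complaint) = 0.0124/0.0992 ≈ 0.1250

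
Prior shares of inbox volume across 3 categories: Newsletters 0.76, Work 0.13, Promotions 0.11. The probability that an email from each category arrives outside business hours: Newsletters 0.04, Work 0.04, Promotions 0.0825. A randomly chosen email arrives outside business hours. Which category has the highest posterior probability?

Newsletters

Unnormalized posteriors (prior × likelihood):
  Newsletters: 0.76 × 0.04 = 0.0304
  Work: 0.13 × 0.04 = 0.0052
  Promotions: 0.11 × 0.0825 = 0.009075
Normalizing constant = 0.044675.
Largest term belongs to Newsletters, so Newsletters is most probable.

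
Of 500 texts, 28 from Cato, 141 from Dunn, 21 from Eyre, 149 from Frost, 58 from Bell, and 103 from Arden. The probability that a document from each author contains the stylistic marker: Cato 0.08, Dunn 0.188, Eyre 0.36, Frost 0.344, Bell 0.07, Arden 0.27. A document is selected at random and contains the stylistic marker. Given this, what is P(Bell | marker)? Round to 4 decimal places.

0.0340

By Bayes' rule, posterior ∝ prior × likelihood:
  Cato: 0.056 × 0.08 = 0.00448
  Dunn: 0.282 × 0.188 = 0.053016
  Eyre: 0.042 × 0.36 = 0.01512
  Frost: 0.298 × 0.344 = 0.102512
  Bell: 0.116 × 0.07 = 0.00812
  Arden: 0.206 × 0.27 = 0.05562
Sum = 0.238868.
P(Bell | evidence) = 0.00812 / 0.238868 ≈ 0.0340.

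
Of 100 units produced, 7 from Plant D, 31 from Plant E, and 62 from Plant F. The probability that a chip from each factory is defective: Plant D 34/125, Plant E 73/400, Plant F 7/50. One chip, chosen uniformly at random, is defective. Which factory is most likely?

Unnormalized posteriors (prior × likelihood):
  Plant D: 0.07 × 0.272 = 0.01904
  Plant E: 0.31 × 0.1825 = 0.056575
  Plant F: 0.62 × 0.14 = 0.0868
Normalizing constant = 0.162415.
Largest term belongs to Plant F, so Plant F is most probable.

Plant F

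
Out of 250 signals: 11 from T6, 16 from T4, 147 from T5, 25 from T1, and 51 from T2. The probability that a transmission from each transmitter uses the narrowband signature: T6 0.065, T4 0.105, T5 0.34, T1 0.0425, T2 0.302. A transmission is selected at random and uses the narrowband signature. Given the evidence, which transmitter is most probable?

Unnormalized posteriors (prior × likelihood):
  T6: 0.044 × 0.065 = 0.00286
  T4: 0.064 × 0.105 = 0.00672
  T5: 0.588 × 0.34 = 0.19992
  T1: 0.1 × 0.0425 = 0.00425
  T2: 0.204 × 0.302 = 0.061608
Total = 0.275358.
Largest term belongs to T5, so T5 is most probable.

T5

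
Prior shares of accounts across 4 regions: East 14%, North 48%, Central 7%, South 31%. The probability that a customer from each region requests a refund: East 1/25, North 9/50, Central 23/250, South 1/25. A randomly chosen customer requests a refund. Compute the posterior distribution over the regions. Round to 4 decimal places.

Unnormalized posteriors (prior × likelihood):
  East: 0.14 × 0.04 = 0.0056
  North: 0.48 × 0.18 = 0.0864
  Central: 0.07 × 0.092 = 0.00644
  South: 0.31 × 0.04 = 0.0124
Total = 0.11084.
P(East | refund) = 0.0056/0.11084 ≈ 0.0505
P(North | refund) = 0.0864/0.11084 ≈ 0.7795
P(Central | refund) = 0.00644/0.11084 ≈ 0.0581
P(South | refund) = 0.0124/0.11084 ≈ 0.1119
(Check: 0.0505+0.7795+0.0581+0.1119 = 1.0000.)

East 0.0505, North 0.7795, Central 0.0581, South 0.1119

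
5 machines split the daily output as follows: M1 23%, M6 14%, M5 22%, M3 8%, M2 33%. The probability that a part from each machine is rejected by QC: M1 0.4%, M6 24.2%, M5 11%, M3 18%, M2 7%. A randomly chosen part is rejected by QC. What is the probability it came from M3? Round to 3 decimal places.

By Bayes' rule, posterior ∝ prior × likelihood:
  M1: 0.23 × 0.004 = 0.00092
  M6: 0.14 × 0.242 = 0.03388
  M5: 0.22 × 0.11 = 0.0242
  M3: 0.08 × 0.18 = 0.0144
  M2: 0.33 × 0.07 = 0.0231
Total = 0.0965.
P(M3 | evidence) = 0.0144 / 0.0965 ≈ 0.149.

0.149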